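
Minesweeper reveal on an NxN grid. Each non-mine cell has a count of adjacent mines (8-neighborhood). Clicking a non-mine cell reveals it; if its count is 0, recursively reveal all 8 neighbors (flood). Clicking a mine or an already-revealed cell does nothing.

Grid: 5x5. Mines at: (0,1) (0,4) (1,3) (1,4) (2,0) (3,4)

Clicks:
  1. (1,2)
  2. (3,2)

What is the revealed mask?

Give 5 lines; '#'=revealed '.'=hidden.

Answer: .....
..#..
.###.
####.
####.

Derivation:
Click 1 (1,2) count=2: revealed 1 new [(1,2)] -> total=1
Click 2 (3,2) count=0: revealed 11 new [(2,1) (2,2) (2,3) (3,0) (3,1) (3,2) (3,3) (4,0) (4,1) (4,2) (4,3)] -> total=12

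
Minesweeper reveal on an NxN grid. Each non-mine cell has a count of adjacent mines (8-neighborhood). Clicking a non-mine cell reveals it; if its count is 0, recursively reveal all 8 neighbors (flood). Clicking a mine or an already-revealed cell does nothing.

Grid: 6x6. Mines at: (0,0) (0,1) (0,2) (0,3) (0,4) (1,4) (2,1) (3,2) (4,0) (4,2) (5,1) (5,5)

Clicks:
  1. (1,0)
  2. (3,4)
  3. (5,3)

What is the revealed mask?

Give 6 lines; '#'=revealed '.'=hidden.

Click 1 (1,0) count=3: revealed 1 new [(1,0)] -> total=1
Click 2 (3,4) count=0: revealed 9 new [(2,3) (2,4) (2,5) (3,3) (3,4) (3,5) (4,3) (4,4) (4,5)] -> total=10
Click 3 (5,3) count=1: revealed 1 new [(5,3)] -> total=11

Answer: ......
#.....
...###
...###
...###
...#..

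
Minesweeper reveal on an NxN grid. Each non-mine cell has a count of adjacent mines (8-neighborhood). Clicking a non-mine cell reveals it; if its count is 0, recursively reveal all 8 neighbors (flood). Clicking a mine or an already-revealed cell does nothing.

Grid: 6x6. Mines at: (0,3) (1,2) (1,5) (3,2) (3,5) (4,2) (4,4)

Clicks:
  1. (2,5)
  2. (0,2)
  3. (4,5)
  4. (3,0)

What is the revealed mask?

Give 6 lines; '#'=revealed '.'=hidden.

Answer: ###...
##....
##...#
##....
##...#
##....

Derivation:
Click 1 (2,5) count=2: revealed 1 new [(2,5)] -> total=1
Click 2 (0,2) count=2: revealed 1 new [(0,2)] -> total=2
Click 3 (4,5) count=2: revealed 1 new [(4,5)] -> total=3
Click 4 (3,0) count=0: revealed 12 new [(0,0) (0,1) (1,0) (1,1) (2,0) (2,1) (3,0) (3,1) (4,0) (4,1) (5,0) (5,1)] -> total=15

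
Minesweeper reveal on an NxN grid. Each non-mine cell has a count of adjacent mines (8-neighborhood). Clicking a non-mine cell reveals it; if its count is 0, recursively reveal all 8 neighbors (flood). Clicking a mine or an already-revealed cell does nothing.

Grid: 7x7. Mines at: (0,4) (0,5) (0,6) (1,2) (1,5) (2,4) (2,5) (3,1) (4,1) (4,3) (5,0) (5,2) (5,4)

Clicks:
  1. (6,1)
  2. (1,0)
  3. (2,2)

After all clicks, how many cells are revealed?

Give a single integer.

Answer: 8

Derivation:
Click 1 (6,1) count=2: revealed 1 new [(6,1)] -> total=1
Click 2 (1,0) count=0: revealed 6 new [(0,0) (0,1) (1,0) (1,1) (2,0) (2,1)] -> total=7
Click 3 (2,2) count=2: revealed 1 new [(2,2)] -> total=8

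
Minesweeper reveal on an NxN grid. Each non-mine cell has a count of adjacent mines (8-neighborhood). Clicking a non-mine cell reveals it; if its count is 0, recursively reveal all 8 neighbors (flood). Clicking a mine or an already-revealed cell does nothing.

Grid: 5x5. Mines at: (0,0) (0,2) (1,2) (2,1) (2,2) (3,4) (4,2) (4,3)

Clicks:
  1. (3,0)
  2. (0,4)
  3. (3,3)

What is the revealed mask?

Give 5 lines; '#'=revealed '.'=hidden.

Answer: ...##
...##
...##
#..#.
.....

Derivation:
Click 1 (3,0) count=1: revealed 1 new [(3,0)] -> total=1
Click 2 (0,4) count=0: revealed 6 new [(0,3) (0,4) (1,3) (1,4) (2,3) (2,4)] -> total=7
Click 3 (3,3) count=4: revealed 1 new [(3,3)] -> total=8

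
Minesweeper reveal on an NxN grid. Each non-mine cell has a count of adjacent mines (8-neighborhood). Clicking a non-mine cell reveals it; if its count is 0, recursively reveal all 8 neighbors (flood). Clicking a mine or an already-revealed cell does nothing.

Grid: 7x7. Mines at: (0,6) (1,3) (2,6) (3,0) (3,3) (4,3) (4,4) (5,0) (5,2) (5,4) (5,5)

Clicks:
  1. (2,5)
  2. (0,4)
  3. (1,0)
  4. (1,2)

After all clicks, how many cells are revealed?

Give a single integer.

Answer: 11

Derivation:
Click 1 (2,5) count=1: revealed 1 new [(2,5)] -> total=1
Click 2 (0,4) count=1: revealed 1 new [(0,4)] -> total=2
Click 3 (1,0) count=0: revealed 9 new [(0,0) (0,1) (0,2) (1,0) (1,1) (1,2) (2,0) (2,1) (2,2)] -> total=11
Click 4 (1,2) count=1: revealed 0 new [(none)] -> total=11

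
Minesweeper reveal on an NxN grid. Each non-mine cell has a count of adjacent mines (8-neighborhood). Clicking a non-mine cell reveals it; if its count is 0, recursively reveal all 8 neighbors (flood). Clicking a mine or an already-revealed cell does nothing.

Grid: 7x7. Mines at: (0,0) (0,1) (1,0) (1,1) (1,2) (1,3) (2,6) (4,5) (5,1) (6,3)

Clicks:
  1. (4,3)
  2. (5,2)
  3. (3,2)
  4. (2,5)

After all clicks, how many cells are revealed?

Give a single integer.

Click 1 (4,3) count=0: revealed 18 new [(2,0) (2,1) (2,2) (2,3) (2,4) (3,0) (3,1) (3,2) (3,3) (3,4) (4,0) (4,1) (4,2) (4,3) (4,4) (5,2) (5,3) (5,4)] -> total=18
Click 2 (5,2) count=2: revealed 0 new [(none)] -> total=18
Click 3 (3,2) count=0: revealed 0 new [(none)] -> total=18
Click 4 (2,5) count=1: revealed 1 new [(2,5)] -> total=19

Answer: 19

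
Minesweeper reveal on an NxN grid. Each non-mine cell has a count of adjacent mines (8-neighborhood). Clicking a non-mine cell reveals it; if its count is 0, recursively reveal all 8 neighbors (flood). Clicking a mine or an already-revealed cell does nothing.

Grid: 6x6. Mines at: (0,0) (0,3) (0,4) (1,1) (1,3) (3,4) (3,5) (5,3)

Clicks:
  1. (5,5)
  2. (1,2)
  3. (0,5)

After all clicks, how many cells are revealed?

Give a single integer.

Click 1 (5,5) count=0: revealed 4 new [(4,4) (4,5) (5,4) (5,5)] -> total=4
Click 2 (1,2) count=3: revealed 1 new [(1,2)] -> total=5
Click 3 (0,5) count=1: revealed 1 new [(0,5)] -> total=6

Answer: 6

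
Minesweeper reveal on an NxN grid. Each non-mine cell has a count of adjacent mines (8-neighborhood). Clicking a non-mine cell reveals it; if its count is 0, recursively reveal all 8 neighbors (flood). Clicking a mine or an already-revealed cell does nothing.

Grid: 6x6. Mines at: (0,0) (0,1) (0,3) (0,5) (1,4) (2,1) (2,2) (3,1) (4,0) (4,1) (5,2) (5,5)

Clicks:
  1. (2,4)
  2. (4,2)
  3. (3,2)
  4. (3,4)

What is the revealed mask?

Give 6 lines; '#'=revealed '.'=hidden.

Click 1 (2,4) count=1: revealed 1 new [(2,4)] -> total=1
Click 2 (4,2) count=3: revealed 1 new [(4,2)] -> total=2
Click 3 (3,2) count=4: revealed 1 new [(3,2)] -> total=3
Click 4 (3,4) count=0: revealed 8 new [(2,3) (2,5) (3,3) (3,4) (3,5) (4,3) (4,4) (4,5)] -> total=11

Answer: ......
......
...###
..####
..####
......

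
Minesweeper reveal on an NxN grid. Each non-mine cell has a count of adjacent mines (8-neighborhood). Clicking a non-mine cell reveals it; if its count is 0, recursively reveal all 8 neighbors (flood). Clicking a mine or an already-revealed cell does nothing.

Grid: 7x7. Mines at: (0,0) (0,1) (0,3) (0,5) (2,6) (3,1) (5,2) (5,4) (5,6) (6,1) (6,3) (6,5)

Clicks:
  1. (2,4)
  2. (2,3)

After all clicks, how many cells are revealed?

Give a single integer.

Answer: 16

Derivation:
Click 1 (2,4) count=0: revealed 16 new [(1,2) (1,3) (1,4) (1,5) (2,2) (2,3) (2,4) (2,5) (3,2) (3,3) (3,4) (3,5) (4,2) (4,3) (4,4) (4,5)] -> total=16
Click 2 (2,3) count=0: revealed 0 new [(none)] -> total=16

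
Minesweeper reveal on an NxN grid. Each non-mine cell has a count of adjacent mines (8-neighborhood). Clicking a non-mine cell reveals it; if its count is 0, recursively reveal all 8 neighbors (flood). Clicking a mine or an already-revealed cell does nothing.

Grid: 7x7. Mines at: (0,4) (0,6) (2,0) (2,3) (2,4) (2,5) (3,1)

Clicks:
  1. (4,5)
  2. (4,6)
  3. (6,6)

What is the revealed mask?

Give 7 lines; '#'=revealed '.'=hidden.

Answer: .......
.......
.......
..#####
#######
#######
#######

Derivation:
Click 1 (4,5) count=0: revealed 26 new [(3,2) (3,3) (3,4) (3,5) (3,6) (4,0) (4,1) (4,2) (4,3) (4,4) (4,5) (4,6) (5,0) (5,1) (5,2) (5,3) (5,4) (5,5) (5,6) (6,0) (6,1) (6,2) (6,3) (6,4) (6,5) (6,6)] -> total=26
Click 2 (4,6) count=0: revealed 0 new [(none)] -> total=26
Click 3 (6,6) count=0: revealed 0 new [(none)] -> total=26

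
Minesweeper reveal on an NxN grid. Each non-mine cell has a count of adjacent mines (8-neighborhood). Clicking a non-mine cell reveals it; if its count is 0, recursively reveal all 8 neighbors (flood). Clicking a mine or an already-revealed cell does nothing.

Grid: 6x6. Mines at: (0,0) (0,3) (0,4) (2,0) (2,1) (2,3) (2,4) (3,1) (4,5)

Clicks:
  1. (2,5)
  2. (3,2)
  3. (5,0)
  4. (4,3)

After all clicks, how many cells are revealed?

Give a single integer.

Click 1 (2,5) count=1: revealed 1 new [(2,5)] -> total=1
Click 2 (3,2) count=3: revealed 1 new [(3,2)] -> total=2
Click 3 (5,0) count=0: revealed 12 new [(3,3) (3,4) (4,0) (4,1) (4,2) (4,3) (4,4) (5,0) (5,1) (5,2) (5,3) (5,4)] -> total=14
Click 4 (4,3) count=0: revealed 0 new [(none)] -> total=14

Answer: 14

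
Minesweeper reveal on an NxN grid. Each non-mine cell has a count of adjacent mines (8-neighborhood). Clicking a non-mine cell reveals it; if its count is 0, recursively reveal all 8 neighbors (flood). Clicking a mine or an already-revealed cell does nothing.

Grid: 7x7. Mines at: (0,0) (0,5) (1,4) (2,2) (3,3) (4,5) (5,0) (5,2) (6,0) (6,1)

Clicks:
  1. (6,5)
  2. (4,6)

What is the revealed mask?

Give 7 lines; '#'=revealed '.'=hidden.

Answer: .......
.......
.......
.......
......#
...####
...####

Derivation:
Click 1 (6,5) count=0: revealed 8 new [(5,3) (5,4) (5,5) (5,6) (6,3) (6,4) (6,5) (6,6)] -> total=8
Click 2 (4,6) count=1: revealed 1 new [(4,6)] -> total=9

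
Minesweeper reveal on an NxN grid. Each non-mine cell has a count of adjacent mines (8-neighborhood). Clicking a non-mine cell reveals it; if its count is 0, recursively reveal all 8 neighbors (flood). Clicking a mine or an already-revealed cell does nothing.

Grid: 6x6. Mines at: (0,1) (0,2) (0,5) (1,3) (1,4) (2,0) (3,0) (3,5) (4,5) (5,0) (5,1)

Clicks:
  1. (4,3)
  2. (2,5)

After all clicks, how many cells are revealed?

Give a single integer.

Click 1 (4,3) count=0: revealed 15 new [(2,1) (2,2) (2,3) (2,4) (3,1) (3,2) (3,3) (3,4) (4,1) (4,2) (4,3) (4,4) (5,2) (5,3) (5,4)] -> total=15
Click 2 (2,5) count=2: revealed 1 new [(2,5)] -> total=16

Answer: 16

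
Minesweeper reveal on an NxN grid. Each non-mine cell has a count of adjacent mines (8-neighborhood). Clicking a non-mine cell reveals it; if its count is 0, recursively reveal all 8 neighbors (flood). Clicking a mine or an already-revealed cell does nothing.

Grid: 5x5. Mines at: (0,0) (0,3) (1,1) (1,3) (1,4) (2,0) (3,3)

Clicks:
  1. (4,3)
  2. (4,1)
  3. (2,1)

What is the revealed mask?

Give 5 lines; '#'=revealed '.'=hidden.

Click 1 (4,3) count=1: revealed 1 new [(4,3)] -> total=1
Click 2 (4,1) count=0: revealed 6 new [(3,0) (3,1) (3,2) (4,0) (4,1) (4,2)] -> total=7
Click 3 (2,1) count=2: revealed 1 new [(2,1)] -> total=8

Answer: .....
.....
.#...
###..
####.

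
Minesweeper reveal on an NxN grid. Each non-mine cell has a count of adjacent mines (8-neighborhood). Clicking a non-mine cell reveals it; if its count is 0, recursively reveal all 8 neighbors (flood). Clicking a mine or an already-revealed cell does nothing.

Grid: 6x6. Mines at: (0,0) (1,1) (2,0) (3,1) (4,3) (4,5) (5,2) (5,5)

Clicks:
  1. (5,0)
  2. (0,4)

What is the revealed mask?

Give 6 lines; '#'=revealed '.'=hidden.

Answer: ..####
..####
..####
..####
##....
##....

Derivation:
Click 1 (5,0) count=0: revealed 4 new [(4,0) (4,1) (5,0) (5,1)] -> total=4
Click 2 (0,4) count=0: revealed 16 new [(0,2) (0,3) (0,4) (0,5) (1,2) (1,3) (1,4) (1,5) (2,2) (2,3) (2,4) (2,5) (3,2) (3,3) (3,4) (3,5)] -> total=20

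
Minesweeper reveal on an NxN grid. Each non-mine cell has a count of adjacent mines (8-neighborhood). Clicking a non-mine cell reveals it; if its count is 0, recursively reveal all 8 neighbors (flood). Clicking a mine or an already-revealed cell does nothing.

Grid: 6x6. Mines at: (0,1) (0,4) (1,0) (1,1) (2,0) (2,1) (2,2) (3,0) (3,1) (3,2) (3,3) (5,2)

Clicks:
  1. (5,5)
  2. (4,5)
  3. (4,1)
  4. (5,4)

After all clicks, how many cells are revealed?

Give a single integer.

Answer: 13

Derivation:
Click 1 (5,5) count=0: revealed 12 new [(1,4) (1,5) (2,4) (2,5) (3,4) (3,5) (4,3) (4,4) (4,5) (5,3) (5,4) (5,5)] -> total=12
Click 2 (4,5) count=0: revealed 0 new [(none)] -> total=12
Click 3 (4,1) count=4: revealed 1 new [(4,1)] -> total=13
Click 4 (5,4) count=0: revealed 0 new [(none)] -> total=13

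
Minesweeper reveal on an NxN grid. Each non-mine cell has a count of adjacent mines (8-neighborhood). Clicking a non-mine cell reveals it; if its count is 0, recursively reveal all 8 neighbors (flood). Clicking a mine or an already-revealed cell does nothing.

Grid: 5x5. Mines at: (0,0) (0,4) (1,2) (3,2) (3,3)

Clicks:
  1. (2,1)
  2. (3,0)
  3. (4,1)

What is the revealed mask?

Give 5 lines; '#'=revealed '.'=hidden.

Answer: .....
##...
##...
##...
##...

Derivation:
Click 1 (2,1) count=2: revealed 1 new [(2,1)] -> total=1
Click 2 (3,0) count=0: revealed 7 new [(1,0) (1,1) (2,0) (3,0) (3,1) (4,0) (4,1)] -> total=8
Click 3 (4,1) count=1: revealed 0 new [(none)] -> total=8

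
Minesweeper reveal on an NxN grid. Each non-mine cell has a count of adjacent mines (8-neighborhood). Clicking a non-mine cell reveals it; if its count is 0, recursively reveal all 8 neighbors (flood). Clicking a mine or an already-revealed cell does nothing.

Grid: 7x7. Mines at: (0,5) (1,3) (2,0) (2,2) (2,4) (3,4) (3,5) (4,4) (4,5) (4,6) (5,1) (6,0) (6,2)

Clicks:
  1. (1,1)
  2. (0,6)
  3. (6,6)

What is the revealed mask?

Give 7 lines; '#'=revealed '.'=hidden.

Click 1 (1,1) count=2: revealed 1 new [(1,1)] -> total=1
Click 2 (0,6) count=1: revealed 1 new [(0,6)] -> total=2
Click 3 (6,6) count=0: revealed 8 new [(5,3) (5,4) (5,5) (5,6) (6,3) (6,4) (6,5) (6,6)] -> total=10

Answer: ......#
.#.....
.......
.......
.......
...####
...####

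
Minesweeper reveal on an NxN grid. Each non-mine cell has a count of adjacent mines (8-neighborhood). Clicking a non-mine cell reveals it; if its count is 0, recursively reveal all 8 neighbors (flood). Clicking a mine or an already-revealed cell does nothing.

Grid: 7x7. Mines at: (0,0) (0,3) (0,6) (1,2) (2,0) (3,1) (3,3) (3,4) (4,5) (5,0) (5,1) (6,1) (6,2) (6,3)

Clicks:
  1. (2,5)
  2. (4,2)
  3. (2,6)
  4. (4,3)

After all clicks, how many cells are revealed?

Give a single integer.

Answer: 8

Derivation:
Click 1 (2,5) count=1: revealed 1 new [(2,5)] -> total=1
Click 2 (4,2) count=3: revealed 1 new [(4,2)] -> total=2
Click 3 (2,6) count=0: revealed 5 new [(1,5) (1,6) (2,6) (3,5) (3,6)] -> total=7
Click 4 (4,3) count=2: revealed 1 new [(4,3)] -> total=8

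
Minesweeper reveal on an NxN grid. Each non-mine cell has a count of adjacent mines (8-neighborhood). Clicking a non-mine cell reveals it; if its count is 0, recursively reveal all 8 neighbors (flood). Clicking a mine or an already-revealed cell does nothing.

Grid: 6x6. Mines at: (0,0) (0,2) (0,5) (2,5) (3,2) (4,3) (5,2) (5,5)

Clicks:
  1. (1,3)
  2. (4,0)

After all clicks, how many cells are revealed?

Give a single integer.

Answer: 11

Derivation:
Click 1 (1,3) count=1: revealed 1 new [(1,3)] -> total=1
Click 2 (4,0) count=0: revealed 10 new [(1,0) (1,1) (2,0) (2,1) (3,0) (3,1) (4,0) (4,1) (5,0) (5,1)] -> total=11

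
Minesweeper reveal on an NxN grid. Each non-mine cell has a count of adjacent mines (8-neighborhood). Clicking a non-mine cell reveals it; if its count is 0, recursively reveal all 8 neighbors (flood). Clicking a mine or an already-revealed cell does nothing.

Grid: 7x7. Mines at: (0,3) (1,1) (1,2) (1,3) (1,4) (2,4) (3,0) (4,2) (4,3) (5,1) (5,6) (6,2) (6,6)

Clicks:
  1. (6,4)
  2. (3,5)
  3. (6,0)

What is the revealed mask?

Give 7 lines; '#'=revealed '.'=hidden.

Answer: .......
.......
.......
.....#.
.......
...###.
#..###.

Derivation:
Click 1 (6,4) count=0: revealed 6 new [(5,3) (5,4) (5,5) (6,3) (6,4) (6,5)] -> total=6
Click 2 (3,5) count=1: revealed 1 new [(3,5)] -> total=7
Click 3 (6,0) count=1: revealed 1 new [(6,0)] -> total=8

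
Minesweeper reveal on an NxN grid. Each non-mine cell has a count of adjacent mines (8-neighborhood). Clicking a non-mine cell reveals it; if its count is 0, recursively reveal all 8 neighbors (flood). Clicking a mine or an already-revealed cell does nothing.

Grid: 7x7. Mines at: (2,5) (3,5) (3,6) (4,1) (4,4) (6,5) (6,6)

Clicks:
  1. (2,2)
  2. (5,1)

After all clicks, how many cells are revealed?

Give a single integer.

Answer: 25

Derivation:
Click 1 (2,2) count=0: revealed 24 new [(0,0) (0,1) (0,2) (0,3) (0,4) (0,5) (0,6) (1,0) (1,1) (1,2) (1,3) (1,4) (1,5) (1,6) (2,0) (2,1) (2,2) (2,3) (2,4) (3,0) (3,1) (3,2) (3,3) (3,4)] -> total=24
Click 2 (5,1) count=1: revealed 1 new [(5,1)] -> total=25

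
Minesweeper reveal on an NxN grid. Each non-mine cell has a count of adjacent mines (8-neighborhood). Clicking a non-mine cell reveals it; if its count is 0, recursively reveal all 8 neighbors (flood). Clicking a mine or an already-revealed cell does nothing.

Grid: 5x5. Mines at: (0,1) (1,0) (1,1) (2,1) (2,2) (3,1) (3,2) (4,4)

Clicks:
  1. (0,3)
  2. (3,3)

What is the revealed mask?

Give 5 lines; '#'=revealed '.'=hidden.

Answer: ..###
..###
...##
...##
.....

Derivation:
Click 1 (0,3) count=0: revealed 10 new [(0,2) (0,3) (0,4) (1,2) (1,3) (1,4) (2,3) (2,4) (3,3) (3,4)] -> total=10
Click 2 (3,3) count=3: revealed 0 new [(none)] -> total=10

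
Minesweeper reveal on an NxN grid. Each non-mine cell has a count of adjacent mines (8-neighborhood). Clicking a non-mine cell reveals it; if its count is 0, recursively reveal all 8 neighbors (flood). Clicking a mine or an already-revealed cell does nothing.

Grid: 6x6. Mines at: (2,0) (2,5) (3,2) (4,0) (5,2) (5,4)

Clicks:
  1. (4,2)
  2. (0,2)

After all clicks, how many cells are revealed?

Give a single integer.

Click 1 (4,2) count=2: revealed 1 new [(4,2)] -> total=1
Click 2 (0,2) count=0: revealed 16 new [(0,0) (0,1) (0,2) (0,3) (0,4) (0,5) (1,0) (1,1) (1,2) (1,3) (1,4) (1,5) (2,1) (2,2) (2,3) (2,4)] -> total=17

Answer: 17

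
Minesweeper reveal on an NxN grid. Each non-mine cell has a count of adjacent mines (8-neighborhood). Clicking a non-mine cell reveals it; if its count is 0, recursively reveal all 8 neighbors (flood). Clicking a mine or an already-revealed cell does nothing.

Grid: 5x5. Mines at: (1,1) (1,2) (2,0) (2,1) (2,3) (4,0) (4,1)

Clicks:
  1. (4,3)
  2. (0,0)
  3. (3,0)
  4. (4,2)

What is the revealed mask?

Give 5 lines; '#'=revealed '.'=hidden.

Answer: #....
.....
.....
#.###
..###

Derivation:
Click 1 (4,3) count=0: revealed 6 new [(3,2) (3,3) (3,4) (4,2) (4,3) (4,4)] -> total=6
Click 2 (0,0) count=1: revealed 1 new [(0,0)] -> total=7
Click 3 (3,0) count=4: revealed 1 new [(3,0)] -> total=8
Click 4 (4,2) count=1: revealed 0 new [(none)] -> total=8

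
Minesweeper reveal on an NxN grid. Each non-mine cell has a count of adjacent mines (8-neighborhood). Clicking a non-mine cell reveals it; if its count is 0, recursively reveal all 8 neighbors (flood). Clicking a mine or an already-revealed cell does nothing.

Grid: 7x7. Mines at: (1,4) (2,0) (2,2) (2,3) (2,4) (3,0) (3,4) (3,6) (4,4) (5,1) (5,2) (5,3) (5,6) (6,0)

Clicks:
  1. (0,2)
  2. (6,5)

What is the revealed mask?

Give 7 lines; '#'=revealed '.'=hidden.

Answer: ####...
####...
.......
.......
.......
.......
.....#.

Derivation:
Click 1 (0,2) count=0: revealed 8 new [(0,0) (0,1) (0,2) (0,3) (1,0) (1,1) (1,2) (1,3)] -> total=8
Click 2 (6,5) count=1: revealed 1 new [(6,5)] -> total=9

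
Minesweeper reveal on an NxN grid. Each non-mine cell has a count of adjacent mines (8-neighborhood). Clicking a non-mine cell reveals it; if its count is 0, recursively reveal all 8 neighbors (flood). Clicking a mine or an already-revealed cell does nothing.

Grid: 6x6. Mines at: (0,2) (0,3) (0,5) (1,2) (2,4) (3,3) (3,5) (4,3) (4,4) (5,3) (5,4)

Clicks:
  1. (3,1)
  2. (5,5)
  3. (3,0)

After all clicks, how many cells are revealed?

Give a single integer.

Answer: 17

Derivation:
Click 1 (3,1) count=0: revealed 16 new [(0,0) (0,1) (1,0) (1,1) (2,0) (2,1) (2,2) (3,0) (3,1) (3,2) (4,0) (4,1) (4,2) (5,0) (5,1) (5,2)] -> total=16
Click 2 (5,5) count=2: revealed 1 new [(5,5)] -> total=17
Click 3 (3,0) count=0: revealed 0 new [(none)] -> total=17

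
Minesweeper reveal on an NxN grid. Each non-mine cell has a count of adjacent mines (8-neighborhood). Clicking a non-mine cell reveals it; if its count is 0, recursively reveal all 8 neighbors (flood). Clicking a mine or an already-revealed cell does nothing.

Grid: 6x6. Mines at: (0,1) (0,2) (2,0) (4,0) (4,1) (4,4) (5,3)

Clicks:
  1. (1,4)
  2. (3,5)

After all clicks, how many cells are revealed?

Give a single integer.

Answer: 18

Derivation:
Click 1 (1,4) count=0: revealed 18 new [(0,3) (0,4) (0,5) (1,1) (1,2) (1,3) (1,4) (1,5) (2,1) (2,2) (2,3) (2,4) (2,5) (3,1) (3,2) (3,3) (3,4) (3,5)] -> total=18
Click 2 (3,5) count=1: revealed 0 new [(none)] -> total=18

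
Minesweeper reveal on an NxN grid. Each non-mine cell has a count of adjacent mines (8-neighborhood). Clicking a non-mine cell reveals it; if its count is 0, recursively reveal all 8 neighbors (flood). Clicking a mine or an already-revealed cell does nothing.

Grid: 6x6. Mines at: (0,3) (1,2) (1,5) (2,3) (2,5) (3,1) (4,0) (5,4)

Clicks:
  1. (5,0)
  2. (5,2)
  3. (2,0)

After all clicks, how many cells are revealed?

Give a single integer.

Click 1 (5,0) count=1: revealed 1 new [(5,0)] -> total=1
Click 2 (5,2) count=0: revealed 6 new [(4,1) (4,2) (4,3) (5,1) (5,2) (5,3)] -> total=7
Click 3 (2,0) count=1: revealed 1 new [(2,0)] -> total=8

Answer: 8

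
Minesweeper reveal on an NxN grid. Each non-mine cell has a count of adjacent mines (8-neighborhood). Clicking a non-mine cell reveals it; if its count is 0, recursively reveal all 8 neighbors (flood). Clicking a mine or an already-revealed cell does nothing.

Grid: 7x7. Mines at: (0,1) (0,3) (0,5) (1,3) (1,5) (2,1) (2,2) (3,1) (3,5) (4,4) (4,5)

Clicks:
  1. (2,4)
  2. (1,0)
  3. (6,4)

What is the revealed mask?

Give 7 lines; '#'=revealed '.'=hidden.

Click 1 (2,4) count=3: revealed 1 new [(2,4)] -> total=1
Click 2 (1,0) count=2: revealed 1 new [(1,0)] -> total=2
Click 3 (6,4) count=0: revealed 18 new [(4,0) (4,1) (4,2) (4,3) (5,0) (5,1) (5,2) (5,3) (5,4) (5,5) (5,6) (6,0) (6,1) (6,2) (6,3) (6,4) (6,5) (6,6)] -> total=20

Answer: .......
#......
....#..
.......
####...
#######
#######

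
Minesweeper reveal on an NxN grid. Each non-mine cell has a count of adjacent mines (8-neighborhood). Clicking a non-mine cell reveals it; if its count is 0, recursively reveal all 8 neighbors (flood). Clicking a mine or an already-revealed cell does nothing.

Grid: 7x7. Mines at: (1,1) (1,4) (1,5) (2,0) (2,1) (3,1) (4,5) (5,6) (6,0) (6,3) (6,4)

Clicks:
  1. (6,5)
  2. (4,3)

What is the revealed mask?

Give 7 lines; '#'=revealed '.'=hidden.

Answer: .......
.......
..###..
..###..
..###..
..###..
.....#.

Derivation:
Click 1 (6,5) count=2: revealed 1 new [(6,5)] -> total=1
Click 2 (4,3) count=0: revealed 12 new [(2,2) (2,3) (2,4) (3,2) (3,3) (3,4) (4,2) (4,3) (4,4) (5,2) (5,3) (5,4)] -> total=13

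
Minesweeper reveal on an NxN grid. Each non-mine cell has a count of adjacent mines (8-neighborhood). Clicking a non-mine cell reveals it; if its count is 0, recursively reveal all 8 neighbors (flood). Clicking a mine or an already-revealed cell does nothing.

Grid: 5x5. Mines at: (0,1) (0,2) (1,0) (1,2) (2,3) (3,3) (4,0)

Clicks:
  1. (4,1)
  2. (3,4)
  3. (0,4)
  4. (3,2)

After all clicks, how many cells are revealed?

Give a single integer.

Answer: 7

Derivation:
Click 1 (4,1) count=1: revealed 1 new [(4,1)] -> total=1
Click 2 (3,4) count=2: revealed 1 new [(3,4)] -> total=2
Click 3 (0,4) count=0: revealed 4 new [(0,3) (0,4) (1,3) (1,4)] -> total=6
Click 4 (3,2) count=2: revealed 1 new [(3,2)] -> total=7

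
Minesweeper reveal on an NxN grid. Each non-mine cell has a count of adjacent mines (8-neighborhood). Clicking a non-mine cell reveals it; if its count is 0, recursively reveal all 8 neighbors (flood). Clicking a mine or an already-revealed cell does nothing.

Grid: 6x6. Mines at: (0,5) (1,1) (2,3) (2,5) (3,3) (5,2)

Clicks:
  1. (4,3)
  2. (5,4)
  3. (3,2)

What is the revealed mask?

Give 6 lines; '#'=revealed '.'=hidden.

Click 1 (4,3) count=2: revealed 1 new [(4,3)] -> total=1
Click 2 (5,4) count=0: revealed 7 new [(3,4) (3,5) (4,4) (4,5) (5,3) (5,4) (5,5)] -> total=8
Click 3 (3,2) count=2: revealed 1 new [(3,2)] -> total=9

Answer: ......
......
......
..#.##
...###
...###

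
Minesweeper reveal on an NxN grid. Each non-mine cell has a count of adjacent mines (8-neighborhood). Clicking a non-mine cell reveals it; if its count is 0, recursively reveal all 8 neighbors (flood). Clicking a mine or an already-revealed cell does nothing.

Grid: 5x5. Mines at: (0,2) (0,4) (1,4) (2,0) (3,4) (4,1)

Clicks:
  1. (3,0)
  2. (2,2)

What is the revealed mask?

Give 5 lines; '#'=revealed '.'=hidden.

Answer: .....
.###.
.###.
####.
.....

Derivation:
Click 1 (3,0) count=2: revealed 1 new [(3,0)] -> total=1
Click 2 (2,2) count=0: revealed 9 new [(1,1) (1,2) (1,3) (2,1) (2,2) (2,3) (3,1) (3,2) (3,3)] -> total=10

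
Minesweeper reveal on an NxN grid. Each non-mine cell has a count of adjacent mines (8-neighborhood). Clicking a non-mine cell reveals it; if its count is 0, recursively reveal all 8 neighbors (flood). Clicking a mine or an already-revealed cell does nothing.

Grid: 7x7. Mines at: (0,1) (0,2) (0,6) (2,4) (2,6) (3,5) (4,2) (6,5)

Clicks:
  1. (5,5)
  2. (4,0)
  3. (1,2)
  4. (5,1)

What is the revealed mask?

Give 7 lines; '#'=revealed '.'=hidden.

Answer: .......
####...
####...
####...
##.....
######.
#####..

Derivation:
Click 1 (5,5) count=1: revealed 1 new [(5,5)] -> total=1
Click 2 (4,0) count=0: revealed 24 new [(1,0) (1,1) (1,2) (1,3) (2,0) (2,1) (2,2) (2,3) (3,0) (3,1) (3,2) (3,3) (4,0) (4,1) (5,0) (5,1) (5,2) (5,3) (5,4) (6,0) (6,1) (6,2) (6,3) (6,4)] -> total=25
Click 3 (1,2) count=2: revealed 0 new [(none)] -> total=25
Click 4 (5,1) count=1: revealed 0 new [(none)] -> total=25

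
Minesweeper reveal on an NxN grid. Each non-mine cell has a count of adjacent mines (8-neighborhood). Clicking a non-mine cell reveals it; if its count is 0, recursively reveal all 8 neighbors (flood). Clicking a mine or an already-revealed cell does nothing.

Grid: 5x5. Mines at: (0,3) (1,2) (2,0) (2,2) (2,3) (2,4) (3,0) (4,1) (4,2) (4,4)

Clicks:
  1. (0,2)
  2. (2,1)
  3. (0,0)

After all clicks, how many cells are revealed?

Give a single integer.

Answer: 6

Derivation:
Click 1 (0,2) count=2: revealed 1 new [(0,2)] -> total=1
Click 2 (2,1) count=4: revealed 1 new [(2,1)] -> total=2
Click 3 (0,0) count=0: revealed 4 new [(0,0) (0,1) (1,0) (1,1)] -> total=6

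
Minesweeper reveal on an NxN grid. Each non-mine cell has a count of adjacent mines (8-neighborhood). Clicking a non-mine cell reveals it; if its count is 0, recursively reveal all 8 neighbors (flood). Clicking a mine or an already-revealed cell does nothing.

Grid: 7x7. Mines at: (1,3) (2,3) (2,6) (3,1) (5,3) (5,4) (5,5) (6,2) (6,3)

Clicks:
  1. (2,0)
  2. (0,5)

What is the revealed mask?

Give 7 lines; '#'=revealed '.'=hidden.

Click 1 (2,0) count=1: revealed 1 new [(2,0)] -> total=1
Click 2 (0,5) count=0: revealed 6 new [(0,4) (0,5) (0,6) (1,4) (1,5) (1,6)] -> total=7

Answer: ....###
....###
#......
.......
.......
.......
.......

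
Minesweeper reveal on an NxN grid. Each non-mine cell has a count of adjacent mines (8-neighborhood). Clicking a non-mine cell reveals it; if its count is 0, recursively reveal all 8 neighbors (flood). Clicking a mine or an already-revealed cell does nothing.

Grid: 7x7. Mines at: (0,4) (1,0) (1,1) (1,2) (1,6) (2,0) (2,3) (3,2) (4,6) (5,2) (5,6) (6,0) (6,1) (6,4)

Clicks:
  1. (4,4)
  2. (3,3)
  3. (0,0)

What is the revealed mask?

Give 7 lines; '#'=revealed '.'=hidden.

Click 1 (4,4) count=0: revealed 9 new [(3,3) (3,4) (3,5) (4,3) (4,4) (4,5) (5,3) (5,4) (5,5)] -> total=9
Click 2 (3,3) count=2: revealed 0 new [(none)] -> total=9
Click 3 (0,0) count=2: revealed 1 new [(0,0)] -> total=10

Answer: #......
.......
.......
...###.
...###.
...###.
.......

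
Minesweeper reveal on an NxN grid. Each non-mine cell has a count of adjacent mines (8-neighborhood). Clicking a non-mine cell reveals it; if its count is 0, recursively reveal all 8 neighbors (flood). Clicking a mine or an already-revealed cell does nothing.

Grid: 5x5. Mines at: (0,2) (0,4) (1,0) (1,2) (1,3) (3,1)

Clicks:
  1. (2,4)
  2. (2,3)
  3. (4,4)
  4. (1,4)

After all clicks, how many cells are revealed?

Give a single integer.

Click 1 (2,4) count=1: revealed 1 new [(2,4)] -> total=1
Click 2 (2,3) count=2: revealed 1 new [(2,3)] -> total=2
Click 3 (4,4) count=0: revealed 7 new [(2,2) (3,2) (3,3) (3,4) (4,2) (4,3) (4,4)] -> total=9
Click 4 (1,4) count=2: revealed 1 new [(1,4)] -> total=10

Answer: 10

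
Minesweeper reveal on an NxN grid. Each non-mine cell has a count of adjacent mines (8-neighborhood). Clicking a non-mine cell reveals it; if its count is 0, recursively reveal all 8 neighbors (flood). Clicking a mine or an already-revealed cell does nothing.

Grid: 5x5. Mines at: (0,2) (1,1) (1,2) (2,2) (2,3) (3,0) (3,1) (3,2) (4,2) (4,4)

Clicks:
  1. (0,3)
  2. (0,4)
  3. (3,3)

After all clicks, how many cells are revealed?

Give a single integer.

Answer: 5

Derivation:
Click 1 (0,3) count=2: revealed 1 new [(0,3)] -> total=1
Click 2 (0,4) count=0: revealed 3 new [(0,4) (1,3) (1,4)] -> total=4
Click 3 (3,3) count=5: revealed 1 new [(3,3)] -> total=5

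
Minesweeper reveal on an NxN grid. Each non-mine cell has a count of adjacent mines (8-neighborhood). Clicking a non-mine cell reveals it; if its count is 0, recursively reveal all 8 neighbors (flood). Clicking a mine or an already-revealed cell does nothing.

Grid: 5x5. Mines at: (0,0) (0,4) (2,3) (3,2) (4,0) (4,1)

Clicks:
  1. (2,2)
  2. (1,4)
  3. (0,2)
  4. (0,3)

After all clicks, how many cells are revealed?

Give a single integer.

Click 1 (2,2) count=2: revealed 1 new [(2,2)] -> total=1
Click 2 (1,4) count=2: revealed 1 new [(1,4)] -> total=2
Click 3 (0,2) count=0: revealed 6 new [(0,1) (0,2) (0,3) (1,1) (1,2) (1,3)] -> total=8
Click 4 (0,3) count=1: revealed 0 new [(none)] -> total=8

Answer: 8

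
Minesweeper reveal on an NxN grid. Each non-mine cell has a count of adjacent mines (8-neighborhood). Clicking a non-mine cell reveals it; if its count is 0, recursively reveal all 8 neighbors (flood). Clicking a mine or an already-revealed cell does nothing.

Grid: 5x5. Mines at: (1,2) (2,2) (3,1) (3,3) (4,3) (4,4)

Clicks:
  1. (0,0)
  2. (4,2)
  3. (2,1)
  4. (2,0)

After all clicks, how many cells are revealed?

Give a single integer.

Click 1 (0,0) count=0: revealed 6 new [(0,0) (0,1) (1,0) (1,1) (2,0) (2,1)] -> total=6
Click 2 (4,2) count=3: revealed 1 new [(4,2)] -> total=7
Click 3 (2,1) count=3: revealed 0 new [(none)] -> total=7
Click 4 (2,0) count=1: revealed 0 new [(none)] -> total=7

Answer: 7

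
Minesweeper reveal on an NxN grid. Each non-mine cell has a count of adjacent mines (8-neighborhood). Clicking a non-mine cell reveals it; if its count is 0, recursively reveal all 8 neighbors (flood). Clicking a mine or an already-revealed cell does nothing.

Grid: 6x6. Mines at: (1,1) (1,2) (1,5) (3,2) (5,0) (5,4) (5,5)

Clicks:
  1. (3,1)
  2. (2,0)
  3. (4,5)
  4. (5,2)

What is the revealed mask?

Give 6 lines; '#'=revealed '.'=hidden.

Answer: ......
......
#.....
.#....
.###.#
.###..

Derivation:
Click 1 (3,1) count=1: revealed 1 new [(3,1)] -> total=1
Click 2 (2,0) count=1: revealed 1 new [(2,0)] -> total=2
Click 3 (4,5) count=2: revealed 1 new [(4,5)] -> total=3
Click 4 (5,2) count=0: revealed 6 new [(4,1) (4,2) (4,3) (5,1) (5,2) (5,3)] -> total=9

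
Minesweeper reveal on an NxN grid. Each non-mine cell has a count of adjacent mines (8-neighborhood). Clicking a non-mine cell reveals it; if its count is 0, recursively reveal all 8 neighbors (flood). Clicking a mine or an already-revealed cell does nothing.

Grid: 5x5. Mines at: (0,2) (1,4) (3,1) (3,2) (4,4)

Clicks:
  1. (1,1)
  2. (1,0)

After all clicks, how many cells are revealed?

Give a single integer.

Answer: 6

Derivation:
Click 1 (1,1) count=1: revealed 1 new [(1,1)] -> total=1
Click 2 (1,0) count=0: revealed 5 new [(0,0) (0,1) (1,0) (2,0) (2,1)] -> total=6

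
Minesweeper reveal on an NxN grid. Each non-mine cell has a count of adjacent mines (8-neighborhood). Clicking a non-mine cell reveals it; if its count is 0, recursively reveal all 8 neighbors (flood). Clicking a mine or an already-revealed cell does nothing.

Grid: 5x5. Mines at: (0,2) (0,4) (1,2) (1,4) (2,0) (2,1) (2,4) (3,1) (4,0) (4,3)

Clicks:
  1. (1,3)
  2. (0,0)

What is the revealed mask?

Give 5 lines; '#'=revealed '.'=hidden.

Click 1 (1,3) count=5: revealed 1 new [(1,3)] -> total=1
Click 2 (0,0) count=0: revealed 4 new [(0,0) (0,1) (1,0) (1,1)] -> total=5

Answer: ##...
##.#.
.....
.....
.....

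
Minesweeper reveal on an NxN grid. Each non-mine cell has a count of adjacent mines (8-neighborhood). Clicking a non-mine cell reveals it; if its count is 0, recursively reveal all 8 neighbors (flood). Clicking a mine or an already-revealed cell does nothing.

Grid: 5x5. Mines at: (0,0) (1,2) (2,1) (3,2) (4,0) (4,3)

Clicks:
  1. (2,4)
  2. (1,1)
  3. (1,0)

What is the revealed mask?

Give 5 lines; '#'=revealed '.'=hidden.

Answer: ...##
##.##
...##
...##
.....

Derivation:
Click 1 (2,4) count=0: revealed 8 new [(0,3) (0,4) (1,3) (1,4) (2,3) (2,4) (3,3) (3,4)] -> total=8
Click 2 (1,1) count=3: revealed 1 new [(1,1)] -> total=9
Click 3 (1,0) count=2: revealed 1 new [(1,0)] -> total=10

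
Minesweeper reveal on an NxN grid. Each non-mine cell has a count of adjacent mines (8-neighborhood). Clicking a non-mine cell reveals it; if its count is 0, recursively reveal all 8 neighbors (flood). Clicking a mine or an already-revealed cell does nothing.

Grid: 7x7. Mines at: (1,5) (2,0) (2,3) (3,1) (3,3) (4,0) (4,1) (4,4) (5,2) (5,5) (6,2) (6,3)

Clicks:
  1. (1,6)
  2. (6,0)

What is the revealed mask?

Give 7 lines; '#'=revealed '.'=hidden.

Click 1 (1,6) count=1: revealed 1 new [(1,6)] -> total=1
Click 2 (6,0) count=0: revealed 4 new [(5,0) (5,1) (6,0) (6,1)] -> total=5

Answer: .......
......#
.......
.......
.......
##.....
##.....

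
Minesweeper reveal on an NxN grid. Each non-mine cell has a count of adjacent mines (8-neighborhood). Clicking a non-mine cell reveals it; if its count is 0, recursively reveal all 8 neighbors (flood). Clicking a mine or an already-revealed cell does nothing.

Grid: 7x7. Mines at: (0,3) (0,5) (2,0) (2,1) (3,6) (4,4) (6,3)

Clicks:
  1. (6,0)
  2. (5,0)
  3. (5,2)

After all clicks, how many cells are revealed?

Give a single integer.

Click 1 (6,0) count=0: revealed 15 new [(3,0) (3,1) (3,2) (3,3) (4,0) (4,1) (4,2) (4,3) (5,0) (5,1) (5,2) (5,3) (6,0) (6,1) (6,2)] -> total=15
Click 2 (5,0) count=0: revealed 0 new [(none)] -> total=15
Click 3 (5,2) count=1: revealed 0 new [(none)] -> total=15

Answer: 15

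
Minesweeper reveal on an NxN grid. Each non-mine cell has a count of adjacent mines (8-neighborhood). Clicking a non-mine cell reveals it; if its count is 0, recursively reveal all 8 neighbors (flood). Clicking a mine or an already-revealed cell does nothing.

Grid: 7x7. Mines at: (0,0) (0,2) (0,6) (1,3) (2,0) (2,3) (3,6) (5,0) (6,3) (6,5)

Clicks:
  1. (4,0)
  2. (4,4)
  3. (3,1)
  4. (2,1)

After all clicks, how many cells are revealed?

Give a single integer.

Answer: 17

Derivation:
Click 1 (4,0) count=1: revealed 1 new [(4,0)] -> total=1
Click 2 (4,4) count=0: revealed 15 new [(3,1) (3,2) (3,3) (3,4) (3,5) (4,1) (4,2) (4,3) (4,4) (4,5) (5,1) (5,2) (5,3) (5,4) (5,5)] -> total=16
Click 3 (3,1) count=1: revealed 0 new [(none)] -> total=16
Click 4 (2,1) count=1: revealed 1 new [(2,1)] -> total=17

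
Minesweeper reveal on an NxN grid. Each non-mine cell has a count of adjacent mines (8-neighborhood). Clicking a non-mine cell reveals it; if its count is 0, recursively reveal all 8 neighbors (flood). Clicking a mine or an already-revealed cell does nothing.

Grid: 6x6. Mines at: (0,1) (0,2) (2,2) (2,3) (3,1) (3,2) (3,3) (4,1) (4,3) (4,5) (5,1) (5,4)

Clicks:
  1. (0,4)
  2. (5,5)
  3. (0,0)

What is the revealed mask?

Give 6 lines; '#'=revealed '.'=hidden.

Answer: #..###
...###
....##
....##
......
.....#

Derivation:
Click 1 (0,4) count=0: revealed 10 new [(0,3) (0,4) (0,5) (1,3) (1,4) (1,5) (2,4) (2,5) (3,4) (3,5)] -> total=10
Click 2 (5,5) count=2: revealed 1 new [(5,5)] -> total=11
Click 3 (0,0) count=1: revealed 1 new [(0,0)] -> total=12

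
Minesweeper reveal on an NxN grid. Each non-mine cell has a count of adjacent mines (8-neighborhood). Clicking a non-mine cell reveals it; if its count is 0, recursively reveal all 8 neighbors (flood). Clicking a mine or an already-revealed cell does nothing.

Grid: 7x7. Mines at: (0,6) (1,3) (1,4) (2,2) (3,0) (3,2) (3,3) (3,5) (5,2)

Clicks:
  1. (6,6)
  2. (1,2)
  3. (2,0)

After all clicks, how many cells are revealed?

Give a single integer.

Answer: 14

Derivation:
Click 1 (6,6) count=0: revealed 12 new [(4,3) (4,4) (4,5) (4,6) (5,3) (5,4) (5,5) (5,6) (6,3) (6,4) (6,5) (6,6)] -> total=12
Click 2 (1,2) count=2: revealed 1 new [(1,2)] -> total=13
Click 3 (2,0) count=1: revealed 1 new [(2,0)] -> total=14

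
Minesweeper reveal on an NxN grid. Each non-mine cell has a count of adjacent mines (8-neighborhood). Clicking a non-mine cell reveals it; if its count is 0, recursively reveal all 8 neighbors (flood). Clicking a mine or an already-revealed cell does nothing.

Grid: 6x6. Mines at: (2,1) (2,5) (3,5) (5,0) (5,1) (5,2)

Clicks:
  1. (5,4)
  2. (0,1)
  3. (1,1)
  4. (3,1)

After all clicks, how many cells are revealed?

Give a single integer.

Click 1 (5,4) count=0: revealed 6 new [(4,3) (4,4) (4,5) (5,3) (5,4) (5,5)] -> total=6
Click 2 (0,1) count=0: revealed 19 new [(0,0) (0,1) (0,2) (0,3) (0,4) (0,5) (1,0) (1,1) (1,2) (1,3) (1,4) (1,5) (2,2) (2,3) (2,4) (3,2) (3,3) (3,4) (4,2)] -> total=25
Click 3 (1,1) count=1: revealed 0 new [(none)] -> total=25
Click 4 (3,1) count=1: revealed 1 new [(3,1)] -> total=26

Answer: 26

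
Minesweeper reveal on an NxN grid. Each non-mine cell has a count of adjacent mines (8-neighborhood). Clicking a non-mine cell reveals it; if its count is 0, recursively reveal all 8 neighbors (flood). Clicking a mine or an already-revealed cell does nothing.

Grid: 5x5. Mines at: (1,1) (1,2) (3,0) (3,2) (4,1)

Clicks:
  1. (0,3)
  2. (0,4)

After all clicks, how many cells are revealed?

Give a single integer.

Answer: 10

Derivation:
Click 1 (0,3) count=1: revealed 1 new [(0,3)] -> total=1
Click 2 (0,4) count=0: revealed 9 new [(0,4) (1,3) (1,4) (2,3) (2,4) (3,3) (3,4) (4,3) (4,4)] -> total=10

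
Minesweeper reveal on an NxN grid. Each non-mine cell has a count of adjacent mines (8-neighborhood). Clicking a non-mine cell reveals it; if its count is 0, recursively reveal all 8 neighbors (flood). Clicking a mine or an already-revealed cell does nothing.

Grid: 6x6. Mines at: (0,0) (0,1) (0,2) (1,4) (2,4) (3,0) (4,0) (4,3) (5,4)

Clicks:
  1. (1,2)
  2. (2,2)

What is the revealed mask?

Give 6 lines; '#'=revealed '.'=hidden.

Click 1 (1,2) count=2: revealed 1 new [(1,2)] -> total=1
Click 2 (2,2) count=0: revealed 8 new [(1,1) (1,3) (2,1) (2,2) (2,3) (3,1) (3,2) (3,3)] -> total=9

Answer: ......
.###..
.###..
.###..
......
......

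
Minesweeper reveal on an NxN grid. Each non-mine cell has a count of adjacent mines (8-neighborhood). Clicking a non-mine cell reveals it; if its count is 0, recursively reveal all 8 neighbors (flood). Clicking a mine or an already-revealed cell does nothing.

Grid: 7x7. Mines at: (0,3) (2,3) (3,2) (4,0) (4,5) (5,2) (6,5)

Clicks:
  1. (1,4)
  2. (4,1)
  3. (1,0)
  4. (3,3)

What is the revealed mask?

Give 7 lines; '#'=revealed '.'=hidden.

Answer: ###....
###.#..
###....
##.#...
.#.....
.......
.......

Derivation:
Click 1 (1,4) count=2: revealed 1 new [(1,4)] -> total=1
Click 2 (4,1) count=3: revealed 1 new [(4,1)] -> total=2
Click 3 (1,0) count=0: revealed 11 new [(0,0) (0,1) (0,2) (1,0) (1,1) (1,2) (2,0) (2,1) (2,2) (3,0) (3,1)] -> total=13
Click 4 (3,3) count=2: revealed 1 new [(3,3)] -> total=14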